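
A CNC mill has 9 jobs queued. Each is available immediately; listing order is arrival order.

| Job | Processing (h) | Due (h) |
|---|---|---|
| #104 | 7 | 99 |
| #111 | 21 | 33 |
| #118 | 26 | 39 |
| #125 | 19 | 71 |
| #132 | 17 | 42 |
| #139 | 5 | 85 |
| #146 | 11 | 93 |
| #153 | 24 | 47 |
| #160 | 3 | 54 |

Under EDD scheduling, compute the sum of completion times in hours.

EDD (increasing due date): #111 #118 #132 #153 #160 #125 #139 #146 #104.
#111: 0→21
#118: 21→47
#132: 47→64
#153: 64→88
#160: 88→91
#125: 91→110
#139: 110→115
#146: 115→126
#104: 126→133
Sum = 21+47+64+88+91+110+115+126+133 = 795.

795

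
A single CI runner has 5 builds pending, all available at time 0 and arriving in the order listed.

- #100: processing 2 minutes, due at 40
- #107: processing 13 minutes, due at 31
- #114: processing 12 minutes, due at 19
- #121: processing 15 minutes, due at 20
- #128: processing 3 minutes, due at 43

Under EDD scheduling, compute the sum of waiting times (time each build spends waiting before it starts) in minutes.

121

EDD (increasing due date): #114 #121 #107 #100 #128.
#114: waits 0, runs 0→12
#121: waits 12, runs 12→27
#107: waits 27, runs 27→40
#100: waits 40, runs 40→42
#128: waits 42, runs 42→45
Sum = 0+12+27+40+42 = 121.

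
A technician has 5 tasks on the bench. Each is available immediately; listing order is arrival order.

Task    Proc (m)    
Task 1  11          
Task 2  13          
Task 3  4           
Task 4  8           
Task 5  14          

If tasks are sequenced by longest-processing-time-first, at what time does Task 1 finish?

38

LPT (decreasing processing time): Task 5 Task 2 Task 1 Task 4 Task 3.
Task 5: 0→14
Task 2: 14→27
Task 1: 27→38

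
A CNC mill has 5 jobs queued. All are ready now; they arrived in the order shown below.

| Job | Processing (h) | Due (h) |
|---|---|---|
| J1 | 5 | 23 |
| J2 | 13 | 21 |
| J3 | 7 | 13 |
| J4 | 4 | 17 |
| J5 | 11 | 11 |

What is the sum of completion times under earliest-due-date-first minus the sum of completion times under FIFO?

9

EDD (increasing due date): J5 J3 J4 J2 J1.
J5: 0→11
J3: 11→18
J4: 18→22
J2: 22→35
J1: 35→40
Sum = 11+18+22+35+40 = 126.
FIFO (arrival order): J1 J2 J3 J4 J5.
J1: 0→5
J2: 5→18
J3: 18→25
J4: 25→29
J5: 29→40
Sum = 5+18+25+29+40 = 117.
Difference = 126 − 117 = 9.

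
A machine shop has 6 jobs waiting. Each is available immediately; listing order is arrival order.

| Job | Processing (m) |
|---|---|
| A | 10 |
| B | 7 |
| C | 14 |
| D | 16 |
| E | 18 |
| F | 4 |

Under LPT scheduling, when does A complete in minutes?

LPT (decreasing processing time): E D C A B F.
E: 0→18
D: 18→34
C: 34→48
A: 48→58

58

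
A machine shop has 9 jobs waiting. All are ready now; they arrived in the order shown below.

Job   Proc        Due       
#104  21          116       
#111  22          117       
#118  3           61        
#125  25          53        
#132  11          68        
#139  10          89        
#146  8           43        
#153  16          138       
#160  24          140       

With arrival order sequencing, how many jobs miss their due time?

4

FIFO (arrival order): #104 #111 #118 #125 #132 #139 #146 #153 #160.
#104: 0→21, due 116, tardiness 0
#111: 21→43, due 117, tardiness 0
#118: 43→46, due 61, tardiness 0
#125: 46→71, due 53, tardiness 18
#132: 71→82, due 68, tardiness 14
#139: 82→92, due 89, tardiness 3
#146: 92→100, due 43, tardiness 57
#153: 100→116, due 138, tardiness 0
#160: 116→140, due 140, tardiness 0
Late jobs: 4.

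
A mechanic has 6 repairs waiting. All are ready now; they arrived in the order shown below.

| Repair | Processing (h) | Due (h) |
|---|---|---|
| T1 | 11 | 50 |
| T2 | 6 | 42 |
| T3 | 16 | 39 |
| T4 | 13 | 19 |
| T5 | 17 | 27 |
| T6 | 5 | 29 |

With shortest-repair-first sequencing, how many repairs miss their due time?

3

SPT (increasing processing time): T6 T2 T1 T4 T3 T5.
T6: 0→5, due 29, tardiness 0
T2: 5→11, due 42, tardiness 0
T1: 11→22, due 50, tardiness 0
T4: 22→35, due 19, tardiness 16
T3: 35→51, due 39, tardiness 12
T5: 51→68, due 27, tardiness 41
Late repairs: 3.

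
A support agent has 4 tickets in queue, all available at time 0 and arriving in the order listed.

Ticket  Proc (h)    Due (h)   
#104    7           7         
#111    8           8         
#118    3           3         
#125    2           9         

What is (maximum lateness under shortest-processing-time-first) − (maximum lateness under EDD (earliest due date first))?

1

SPT (increasing processing time): #125 #118 #104 #111.
#125: 0→2, due 9, lateness -7
#118: 2→5, due 3, lateness 2
#104: 5→12, due 7, lateness 5
#111: 12→20, due 8, lateness 12
Maximum = 12.
EDD (increasing due date): #118 #104 #111 #125.
#118: 0→3, due 3, lateness 0
#104: 3→10, due 7, lateness 3
#111: 10→18, due 8, lateness 10
#125: 18→20, due 9, lateness 11
Maximum = 11.
Difference = 12 − 11 = 1.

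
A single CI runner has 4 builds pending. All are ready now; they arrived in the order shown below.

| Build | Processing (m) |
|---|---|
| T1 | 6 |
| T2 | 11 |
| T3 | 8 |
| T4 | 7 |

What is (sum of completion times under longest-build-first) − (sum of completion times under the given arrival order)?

LPT (decreasing processing time): T2 T3 T4 T1.
T2: 0→11
T3: 11→19
T4: 19→26
T1: 26→32
Sum = 11+19+26+32 = 88.
FIFO (arrival order): T1 T2 T3 T4.
T1: 0→6
T2: 6→17
T3: 17→25
T4: 25→32
Sum = 6+17+25+32 = 80.
Difference = 88 − 80 = 8.

8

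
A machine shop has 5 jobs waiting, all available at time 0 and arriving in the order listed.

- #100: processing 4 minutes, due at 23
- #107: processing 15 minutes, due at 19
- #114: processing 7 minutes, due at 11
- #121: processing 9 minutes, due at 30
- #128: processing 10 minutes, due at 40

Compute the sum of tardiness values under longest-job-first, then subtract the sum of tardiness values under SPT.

LPT (decreasing processing time): #107 #128 #121 #114 #100.
#107: 0→15, due 19, tardiness 0
#128: 15→25, due 40, tardiness 0
#121: 25→34, due 30, tardiness 4
#114: 34→41, due 11, tardiness 30
#100: 41→45, due 23, tardiness 22
Sum = 0+0+4+30+22 = 56.
SPT (increasing processing time): #100 #114 #121 #128 #107.
#100: 0→4, due 23, tardiness 0
#114: 4→11, due 11, tardiness 0
#121: 11→20, due 30, tardiness 0
#128: 20→30, due 40, tardiness 0
#107: 30→45, due 19, tardiness 26
Sum = 0+0+0+0+26 = 26.
Difference = 56 − 26 = 30.

30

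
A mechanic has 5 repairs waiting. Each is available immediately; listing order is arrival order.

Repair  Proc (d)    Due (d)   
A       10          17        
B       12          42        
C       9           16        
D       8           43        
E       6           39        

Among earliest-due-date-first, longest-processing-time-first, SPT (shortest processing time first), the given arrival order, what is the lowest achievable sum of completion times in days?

EDD (increasing due date): C A E B D.
C: 0→9
A: 9→19
E: 19→25
B: 25→37
D: 37→45
Sum = 9+19+25+37+45 = 135.
LPT (decreasing processing time): B A C D E.
B: 0→12
A: 12→22
C: 22→31
D: 31→39
E: 39→45
Sum = 12+22+31+39+45 = 149.
SPT (increasing processing time): E D C A B.
E: 0→6
D: 6→14
C: 14→23
A: 23→33
B: 33→45
Sum = 6+14+23+33+45 = 121.
FIFO (arrival order): A B C D E.
A: 0→10
B: 10→22
C: 22→31
D: 31→39
E: 39→45
Sum = 10+22+31+39+45 = 147.
EDD 135, LPT 149, SPT 121, FIFO 147 → minimum 121.

121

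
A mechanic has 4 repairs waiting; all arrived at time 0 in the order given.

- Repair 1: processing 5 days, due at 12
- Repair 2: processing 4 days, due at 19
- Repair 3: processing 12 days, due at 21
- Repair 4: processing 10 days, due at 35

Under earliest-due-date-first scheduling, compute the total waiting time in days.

EDD (increasing due date): Repair 1 Repair 2 Repair 3 Repair 4.
Repair 1: waits 0, runs 0→5
Repair 2: waits 5, runs 5→9
Repair 3: waits 9, runs 9→21
Repair 4: waits 21, runs 21→31
Sum = 0+5+9+21 = 35.

35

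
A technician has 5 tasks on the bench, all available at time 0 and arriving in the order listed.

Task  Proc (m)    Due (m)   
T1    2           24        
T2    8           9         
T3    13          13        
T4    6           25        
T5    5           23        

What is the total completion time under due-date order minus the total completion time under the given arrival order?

19

EDD (increasing due date): T2 T3 T5 T1 T4.
T2: 0→8
T3: 8→21
T5: 21→26
T1: 26→28
T4: 28→34
Sum = 8+21+26+28+34 = 117.
FIFO (arrival order): T1 T2 T3 T4 T5.
T1: 0→2
T2: 2→10
T3: 10→23
T4: 23→29
T5: 29→34
Sum = 2+10+23+29+34 = 98.
Difference = 117 − 98 = 19.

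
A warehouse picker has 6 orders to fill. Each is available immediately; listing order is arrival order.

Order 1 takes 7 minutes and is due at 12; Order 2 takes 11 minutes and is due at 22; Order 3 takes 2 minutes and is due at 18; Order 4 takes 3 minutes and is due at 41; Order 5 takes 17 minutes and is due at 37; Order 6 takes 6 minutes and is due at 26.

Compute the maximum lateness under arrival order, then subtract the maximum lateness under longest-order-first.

-8

FIFO (arrival order): Order 1 Order 2 Order 3 Order 4 Order 5 Order 6.
Order 1: 0→7, due 12, lateness -5
Order 2: 7→18, due 22, lateness -4
Order 3: 18→20, due 18, lateness 2
Order 4: 20→23, due 41, lateness -18
Order 5: 23→40, due 37, lateness 3
Order 6: 40→46, due 26, lateness 20
Maximum = 20.
LPT (decreasing processing time): Order 5 Order 2 Order 1 Order 6 Order 4 Order 3.
Order 5: 0→17, due 37, lateness -20
Order 2: 17→28, due 22, lateness 6
Order 1: 28→35, due 12, lateness 23
Order 6: 35→41, due 26, lateness 15
Order 4: 41→44, due 41, lateness 3
Order 3: 44→46, due 18, lateness 28
Maximum = 28.
Difference = 20 − 28 = -8.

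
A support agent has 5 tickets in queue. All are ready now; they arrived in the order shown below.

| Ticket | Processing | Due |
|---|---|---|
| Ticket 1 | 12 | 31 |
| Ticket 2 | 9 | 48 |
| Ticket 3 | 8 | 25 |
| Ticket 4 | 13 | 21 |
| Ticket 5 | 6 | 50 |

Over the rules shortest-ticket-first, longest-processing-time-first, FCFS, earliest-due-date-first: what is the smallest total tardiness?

2

SPT (increasing processing time): Ticket 5 Ticket 3 Ticket 2 Ticket 1 Ticket 4.
Ticket 5: 0→6, due 50, tardiness 0
Ticket 3: 6→14, due 25, tardiness 0
Ticket 2: 14→23, due 48, tardiness 0
Ticket 1: 23→35, due 31, tardiness 4
Ticket 4: 35→48, due 21, tardiness 27
Sum = 0+0+0+4+27 = 31.
LPT (decreasing processing time): Ticket 4 Ticket 1 Ticket 2 Ticket 3 Ticket 5.
Ticket 4: 0→13, due 21, tardiness 0
Ticket 1: 13→25, due 31, tardiness 0
Ticket 2: 25→34, due 48, tardiness 0
Ticket 3: 34→42, due 25, tardiness 17
Ticket 5: 42→48, due 50, tardiness 0
Sum = 0+0+0+17+0 = 17.
FIFO (arrival order): Ticket 1 Ticket 2 Ticket 3 Ticket 4 Ticket 5.
Ticket 1: 0→12, due 31, tardiness 0
Ticket 2: 12→21, due 48, tardiness 0
Ticket 3: 21→29, due 25, tardiness 4
Ticket 4: 29→42, due 21, tardiness 21
Ticket 5: 42→48, due 50, tardiness 0
Sum = 0+0+4+21+0 = 25.
EDD (increasing due date): Ticket 4 Ticket 3 Ticket 1 Ticket 2 Ticket 5.
Ticket 4: 0→13, due 21, tardiness 0
Ticket 3: 13→21, due 25, tardiness 0
Ticket 1: 21→33, due 31, tardiness 2
Ticket 2: 33→42, due 48, tardiness 0
Ticket 5: 42→48, due 50, tardiness 0
Sum = 0+0+2+0+0 = 2.
SPT 31, LPT 17, FIFO 25, EDD 2 → minimum 2.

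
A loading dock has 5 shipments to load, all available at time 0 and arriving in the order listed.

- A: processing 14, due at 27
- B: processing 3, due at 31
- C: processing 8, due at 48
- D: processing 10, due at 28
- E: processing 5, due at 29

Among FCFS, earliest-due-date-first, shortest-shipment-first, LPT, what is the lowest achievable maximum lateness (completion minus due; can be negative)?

FIFO (arrival order): A B C D E.
A: 0→14, due 27, lateness -13
B: 14→17, due 31, lateness -14
C: 17→25, due 48, lateness -23
D: 25→35, due 28, lateness 7
E: 35→40, due 29, lateness 11
Maximum = 11.
EDD (increasing due date): A D E B C.
A: 0→14, due 27, lateness -13
D: 14→24, due 28, lateness -4
E: 24→29, due 29, lateness 0
B: 29→32, due 31, lateness 1
C: 32→40, due 48, lateness -8
Maximum = 1.
SPT (increasing processing time): B E C D A.
B: 0→3, due 31, lateness -28
E: 3→8, due 29, lateness -21
C: 8→16, due 48, lateness -32
D: 16→26, due 28, lateness -2
A: 26→40, due 27, lateness 13
Maximum = 13.
LPT (decreasing processing time): A D C E B.
A: 0→14, due 27, lateness -13
D: 14→24, due 28, lateness -4
C: 24→32, due 48, lateness -16
E: 32→37, due 29, lateness 8
B: 37→40, due 31, lateness 9
Maximum = 9.
FIFO 11, EDD 1, SPT 13, LPT 9 → minimum 1.

1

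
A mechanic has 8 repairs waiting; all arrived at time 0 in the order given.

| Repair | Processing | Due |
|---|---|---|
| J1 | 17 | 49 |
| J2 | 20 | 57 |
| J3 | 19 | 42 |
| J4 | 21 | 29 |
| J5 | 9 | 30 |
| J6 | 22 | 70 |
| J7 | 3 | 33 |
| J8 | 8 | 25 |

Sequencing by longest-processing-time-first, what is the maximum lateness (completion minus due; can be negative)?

LPT (decreasing processing time): J6 J4 J2 J3 J1 J5 J8 J7.
J6: 0→22, due 70, lateness -48
J4: 22→43, due 29, lateness 14
J2: 43→63, due 57, lateness 6
J3: 63→82, due 42, lateness 40
J1: 82→99, due 49, lateness 50
J5: 99→108, due 30, lateness 78
J8: 108→116, due 25, lateness 91
J7: 116→119, due 33, lateness 86
Maximum = 91.

91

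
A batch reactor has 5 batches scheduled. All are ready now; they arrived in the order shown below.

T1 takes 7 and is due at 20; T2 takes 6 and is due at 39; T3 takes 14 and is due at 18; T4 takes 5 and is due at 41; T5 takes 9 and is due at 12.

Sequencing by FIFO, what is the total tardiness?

38

FIFO (arrival order): T1 T2 T3 T4 T5.
T1: 0→7, due 20, tardiness 0
T2: 7→13, due 39, tardiness 0
T3: 13→27, due 18, tardiness 9
T4: 27→32, due 41, tardiness 0
T5: 32→41, due 12, tardiness 29
Sum = 0+0+9+0+29 = 38.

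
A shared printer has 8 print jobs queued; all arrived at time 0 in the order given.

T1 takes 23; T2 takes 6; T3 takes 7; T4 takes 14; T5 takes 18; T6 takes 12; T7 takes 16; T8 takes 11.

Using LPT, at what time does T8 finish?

94

LPT (decreasing processing time): T1 T5 T7 T4 T6 T8 T3 T2.
T1: 0→23
T5: 23→41
T7: 41→57
T4: 57→71
T6: 71→83
T8: 83→94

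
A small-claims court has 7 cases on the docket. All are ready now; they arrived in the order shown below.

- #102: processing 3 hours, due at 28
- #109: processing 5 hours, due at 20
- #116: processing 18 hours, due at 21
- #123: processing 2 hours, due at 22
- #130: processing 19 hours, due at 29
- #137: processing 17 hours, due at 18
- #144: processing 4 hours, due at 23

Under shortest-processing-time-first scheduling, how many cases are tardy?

3

SPT (increasing processing time): #123 #102 #144 #109 #137 #116 #130.
#123: 0→2, due 22, tardiness 0
#102: 2→5, due 28, tardiness 0
#144: 5→9, due 23, tardiness 0
#109: 9→14, due 20, tardiness 0
#137: 14→31, due 18, tardiness 13
#116: 31→49, due 21, tardiness 28
#130: 49→68, due 29, tardiness 39
Late cases: 3.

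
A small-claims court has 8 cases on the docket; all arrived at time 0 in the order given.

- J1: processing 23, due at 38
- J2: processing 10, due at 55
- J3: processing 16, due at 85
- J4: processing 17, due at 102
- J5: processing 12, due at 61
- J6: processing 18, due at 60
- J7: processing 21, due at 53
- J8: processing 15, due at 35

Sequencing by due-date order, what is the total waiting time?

EDD (increasing due date): J8 J1 J7 J2 J6 J5 J3 J4.
J8: waits 0, runs 0→15
J1: waits 15, runs 15→38
J7: waits 38, runs 38→59
J2: waits 59, runs 59→69
J6: waits 69, runs 69→87
J5: waits 87, runs 87→99
J3: waits 99, runs 99→115
J4: waits 115, runs 115→132
Sum = 0+15+38+59+69+87+99+115 = 482.

482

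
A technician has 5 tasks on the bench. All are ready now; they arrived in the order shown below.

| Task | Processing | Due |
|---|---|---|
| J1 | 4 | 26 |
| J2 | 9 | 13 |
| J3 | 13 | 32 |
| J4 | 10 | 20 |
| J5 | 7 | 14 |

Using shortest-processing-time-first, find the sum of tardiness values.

SPT (increasing processing time): J1 J5 J2 J4 J3.
J1: 0→4, due 26, tardiness 0
J5: 4→11, due 14, tardiness 0
J2: 11→20, due 13, tardiness 7
J4: 20→30, due 20, tardiness 10
J3: 30→43, due 32, tardiness 11
Sum = 0+0+7+10+11 = 28.

28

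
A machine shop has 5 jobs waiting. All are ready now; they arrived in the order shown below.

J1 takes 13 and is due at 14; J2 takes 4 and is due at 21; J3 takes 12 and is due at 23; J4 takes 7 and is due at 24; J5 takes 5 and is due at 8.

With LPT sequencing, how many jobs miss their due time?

LPT (decreasing processing time): J1 J3 J4 J5 J2.
J1: 0→13, due 14, tardiness 0
J3: 13→25, due 23, tardiness 2
J4: 25→32, due 24, tardiness 8
J5: 32→37, due 8, tardiness 29
J2: 37→41, due 21, tardiness 20
Late jobs: 4.

4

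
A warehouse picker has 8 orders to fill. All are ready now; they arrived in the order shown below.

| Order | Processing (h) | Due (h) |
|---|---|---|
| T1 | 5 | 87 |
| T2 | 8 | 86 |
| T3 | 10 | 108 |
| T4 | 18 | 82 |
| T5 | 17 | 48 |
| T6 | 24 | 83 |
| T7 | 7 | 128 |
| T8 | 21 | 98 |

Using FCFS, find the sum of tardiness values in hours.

FIFO (arrival order): T1 T2 T3 T4 T5 T6 T7 T8.
T1: 0→5, due 87, tardiness 0
T2: 5→13, due 86, tardiness 0
T3: 13→23, due 108, tardiness 0
T4: 23→41, due 82, tardiness 0
T5: 41→58, due 48, tardiness 10
T6: 58→82, due 83, tardiness 0
T7: 82→89, due 128, tardiness 0
T8: 89→110, due 98, tardiness 12
Sum = 0+0+0+0+10+0+0+12 = 22.

22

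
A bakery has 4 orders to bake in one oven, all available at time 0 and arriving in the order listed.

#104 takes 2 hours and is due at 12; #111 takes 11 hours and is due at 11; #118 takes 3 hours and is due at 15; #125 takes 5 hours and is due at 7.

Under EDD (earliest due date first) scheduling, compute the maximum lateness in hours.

EDD (increasing due date): #125 #111 #104 #118.
#125: 0→5, due 7, lateness -2
#111: 5→16, due 11, lateness 5
#104: 16→18, due 12, lateness 6
#118: 18→21, due 15, lateness 6
Maximum = 6.

6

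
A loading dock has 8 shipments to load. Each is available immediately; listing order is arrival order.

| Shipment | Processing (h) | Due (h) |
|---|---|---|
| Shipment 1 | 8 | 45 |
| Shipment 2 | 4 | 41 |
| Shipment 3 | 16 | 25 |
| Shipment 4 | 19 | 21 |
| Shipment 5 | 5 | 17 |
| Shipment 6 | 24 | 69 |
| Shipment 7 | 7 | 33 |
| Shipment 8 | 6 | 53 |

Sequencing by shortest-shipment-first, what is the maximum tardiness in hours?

44

SPT (increasing processing time): Shipment 2 Shipment 5 Shipment 8 Shipment 7 Shipment 1 Shipment 3 Shipment 4 Shipment 6.
Shipment 2: 0→4, due 41, tardiness 0
Shipment 5: 4→9, due 17, tardiness 0
Shipment 8: 9→15, due 53, tardiness 0
Shipment 7: 15→22, due 33, tardiness 0
Shipment 1: 22→30, due 45, tardiness 0
Shipment 3: 30→46, due 25, tardiness 21
Shipment 4: 46→65, due 21, tardiness 44
Shipment 6: 65→89, due 69, tardiness 20
Maximum = 44.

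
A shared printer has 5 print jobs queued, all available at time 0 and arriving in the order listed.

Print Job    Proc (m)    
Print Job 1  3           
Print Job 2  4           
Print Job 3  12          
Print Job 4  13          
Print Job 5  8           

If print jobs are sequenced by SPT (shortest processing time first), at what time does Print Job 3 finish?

SPT (increasing processing time): Print Job 1 Print Job 2 Print Job 5 Print Job 3 Print Job 4.
Print Job 1: 0→3
Print Job 2: 3→7
Print Job 5: 7→15
Print Job 3: 15→27

27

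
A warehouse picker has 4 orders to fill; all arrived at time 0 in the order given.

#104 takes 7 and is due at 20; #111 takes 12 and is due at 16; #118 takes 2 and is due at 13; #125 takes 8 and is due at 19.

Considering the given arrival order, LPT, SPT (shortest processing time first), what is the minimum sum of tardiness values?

13

FIFO (arrival order): #104 #111 #118 #125.
#104: 0→7, due 20, tardiness 0
#111: 7→19, due 16, tardiness 3
#118: 19→21, due 13, tardiness 8
#125: 21→29, due 19, tardiness 10
Sum = 0+3+8+10 = 21.
LPT (decreasing processing time): #111 #125 #104 #118.
#111: 0→12, due 16, tardiness 0
#125: 12→20, due 19, tardiness 1
#104: 20→27, due 20, tardiness 7
#118: 27→29, due 13, tardiness 16
Sum = 0+1+7+16 = 24.
SPT (increasing processing time): #118 #104 #125 #111.
#118: 0→2, due 13, tardiness 0
#104: 2→9, due 20, tardiness 0
#125: 9→17, due 19, tardiness 0
#111: 17→29, due 16, tardiness 13
Sum = 0+0+0+13 = 13.
FIFO 21, LPT 24, SPT 13 → minimum 13.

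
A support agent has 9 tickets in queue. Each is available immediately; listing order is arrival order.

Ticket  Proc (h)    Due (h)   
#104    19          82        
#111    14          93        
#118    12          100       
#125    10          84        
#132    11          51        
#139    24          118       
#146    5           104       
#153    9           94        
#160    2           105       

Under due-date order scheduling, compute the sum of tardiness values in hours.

EDD (increasing due date): #132 #104 #125 #111 #153 #118 #146 #160 #139.
#132: 0→11, due 51, tardiness 0
#104: 11→30, due 82, tardiness 0
#125: 30→40, due 84, tardiness 0
#111: 40→54, due 93, tardiness 0
#153: 54→63, due 94, tardiness 0
#118: 63→75, due 100, tardiness 0
#146: 75→80, due 104, tardiness 0
#160: 80→82, due 105, tardiness 0
#139: 82→106, due 118, tardiness 0
Sum = 0+0+0+0+0+0+0+0+0 = 0.

0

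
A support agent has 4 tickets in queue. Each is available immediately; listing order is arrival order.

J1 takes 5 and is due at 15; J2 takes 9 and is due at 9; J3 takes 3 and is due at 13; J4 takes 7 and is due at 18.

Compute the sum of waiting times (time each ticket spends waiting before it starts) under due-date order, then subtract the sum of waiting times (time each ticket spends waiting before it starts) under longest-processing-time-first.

EDD (increasing due date): J2 J3 J1 J4.
J2: waits 0, runs 0→9
J3: waits 9, runs 9→12
J1: waits 12, runs 12→17
J4: waits 17, runs 17→24
Sum = 0+9+12+17 = 38.
LPT (decreasing processing time): J2 J4 J1 J3.
J2: waits 0, runs 0→9
J4: waits 9, runs 9→16
J1: waits 16, runs 16→21
J3: waits 21, runs 21→24
Sum = 0+9+16+21 = 46.
Difference = 38 − 46 = -8.

-8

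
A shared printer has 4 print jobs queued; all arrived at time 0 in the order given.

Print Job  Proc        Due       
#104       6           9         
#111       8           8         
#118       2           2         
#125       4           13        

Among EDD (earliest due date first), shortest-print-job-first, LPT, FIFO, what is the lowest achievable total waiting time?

EDD (increasing due date): #118 #111 #104 #125.
#118: waits 0, runs 0→2
#111: waits 2, runs 2→10
#104: waits 10, runs 10→16
#125: waits 16, runs 16→20
Sum = 0+2+10+16 = 28.
SPT (increasing processing time): #118 #125 #104 #111.
#118: waits 0, runs 0→2
#125: waits 2, runs 2→6
#104: waits 6, runs 6→12
#111: waits 12, runs 12→20
Sum = 0+2+6+12 = 20.
LPT (decreasing processing time): #111 #104 #125 #118.
#111: waits 0, runs 0→8
#104: waits 8, runs 8→14
#125: waits 14, runs 14→18
#118: waits 18, runs 18→20
Sum = 0+8+14+18 = 40.
FIFO (arrival order): #104 #111 #118 #125.
#104: waits 0, runs 0→6
#111: waits 6, runs 6→14
#118: waits 14, runs 14→16
#125: waits 16, runs 16→20
Sum = 0+6+14+16 = 36.
EDD 28, SPT 20, LPT 40, FIFO 36 → minimum 20.

20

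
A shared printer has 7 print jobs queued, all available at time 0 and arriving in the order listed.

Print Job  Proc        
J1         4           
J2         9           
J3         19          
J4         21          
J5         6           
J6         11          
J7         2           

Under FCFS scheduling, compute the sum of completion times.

FIFO (arrival order): J1 J2 J3 J4 J5 J6 J7.
J1: 0→4
J2: 4→13
J3: 13→32
J4: 32→53
J5: 53→59
J6: 59→70
J7: 70→72
Sum = 4+13+32+53+59+70+72 = 303.

303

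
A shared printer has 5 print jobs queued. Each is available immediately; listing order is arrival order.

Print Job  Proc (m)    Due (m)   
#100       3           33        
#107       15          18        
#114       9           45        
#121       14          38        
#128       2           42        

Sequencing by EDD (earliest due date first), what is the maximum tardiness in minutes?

0

EDD (increasing due date): #107 #100 #121 #128 #114.
#107: 0→15, due 18, tardiness 0
#100: 15→18, due 33, tardiness 0
#121: 18→32, due 38, tardiness 0
#128: 32→34, due 42, tardiness 0
#114: 34→43, due 45, tardiness 0
Maximum = 0.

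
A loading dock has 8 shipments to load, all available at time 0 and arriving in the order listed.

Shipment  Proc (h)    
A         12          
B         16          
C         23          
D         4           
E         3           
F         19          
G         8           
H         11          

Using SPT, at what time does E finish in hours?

SPT (increasing processing time): E D G H A B F C.
E: 0→3

3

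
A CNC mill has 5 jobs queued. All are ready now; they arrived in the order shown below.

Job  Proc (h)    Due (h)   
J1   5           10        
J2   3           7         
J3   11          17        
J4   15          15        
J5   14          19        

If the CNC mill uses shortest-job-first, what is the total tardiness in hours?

SPT (increasing processing time): J2 J1 J3 J5 J4.
J2: 0→3, due 7, tardiness 0
J1: 3→8, due 10, tardiness 0
J3: 8→19, due 17, tardiness 2
J5: 19→33, due 19, tardiness 14
J4: 33→48, due 15, tardiness 33
Sum = 0+0+2+14+33 = 49.

49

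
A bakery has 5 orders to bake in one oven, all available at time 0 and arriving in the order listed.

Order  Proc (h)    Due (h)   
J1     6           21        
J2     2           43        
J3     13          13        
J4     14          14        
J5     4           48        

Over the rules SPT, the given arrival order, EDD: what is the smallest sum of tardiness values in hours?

25

SPT (increasing processing time): J2 J5 J1 J3 J4.
J2: 0→2, due 43, tardiness 0
J5: 2→6, due 48, tardiness 0
J1: 6→12, due 21, tardiness 0
J3: 12→25, due 13, tardiness 12
J4: 25→39, due 14, tardiness 25
Sum = 0+0+0+12+25 = 37.
FIFO (arrival order): J1 J2 J3 J4 J5.
J1: 0→6, due 21, tardiness 0
J2: 6→8, due 43, tardiness 0
J3: 8→21, due 13, tardiness 8
J4: 21→35, due 14, tardiness 21
J5: 35→39, due 48, tardiness 0
Sum = 0+0+8+21+0 = 29.
EDD (increasing due date): J3 J4 J1 J2 J5.
J3: 0→13, due 13, tardiness 0
J4: 13→27, due 14, tardiness 13
J1: 27→33, due 21, tardiness 12
J2: 33→35, due 43, tardiness 0
J5: 35→39, due 48, tardiness 0
Sum = 0+13+12+0+0 = 25.
SPT 37, FIFO 29, EDD 25 → minimum 25.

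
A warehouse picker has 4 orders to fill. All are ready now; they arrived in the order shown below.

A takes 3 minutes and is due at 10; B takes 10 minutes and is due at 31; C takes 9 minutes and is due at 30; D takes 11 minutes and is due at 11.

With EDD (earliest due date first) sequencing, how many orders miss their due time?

2

EDD (increasing due date): A D C B.
A: 0→3, due 10, tardiness 0
D: 3→14, due 11, tardiness 3
C: 14→23, due 30, tardiness 0
B: 23→33, due 31, tardiness 2
Late orders: 2.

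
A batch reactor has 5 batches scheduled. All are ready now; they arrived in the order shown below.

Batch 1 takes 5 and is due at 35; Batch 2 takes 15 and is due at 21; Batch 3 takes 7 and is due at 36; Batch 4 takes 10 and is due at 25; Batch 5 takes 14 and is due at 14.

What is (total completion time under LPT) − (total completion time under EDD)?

LPT (decreasing processing time): Batch 2 Batch 5 Batch 4 Batch 3 Batch 1.
Batch 2: 0→15
Batch 5: 15→29
Batch 4: 29→39
Batch 3: 39→46
Batch 1: 46→51
Sum = 15+29+39+46+51 = 180.
EDD (increasing due date): Batch 5 Batch 2 Batch 4 Batch 1 Batch 3.
Batch 5: 0→14
Batch 2: 14→29
Batch 4: 29→39
Batch 1: 39→44
Batch 3: 44→51
Sum = 14+29+39+44+51 = 177.
Difference = 180 − 177 = 3.

3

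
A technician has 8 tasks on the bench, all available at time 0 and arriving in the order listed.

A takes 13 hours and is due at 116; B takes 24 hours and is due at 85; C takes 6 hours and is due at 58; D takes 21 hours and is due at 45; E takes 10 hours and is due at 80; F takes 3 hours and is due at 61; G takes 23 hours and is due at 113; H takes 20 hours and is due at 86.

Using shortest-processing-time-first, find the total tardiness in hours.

SPT (increasing processing time): F C E A H D G B.
F: 0→3, due 61, tardiness 0
C: 3→9, due 58, tardiness 0
E: 9→19, due 80, tardiness 0
A: 19→32, due 116, tardiness 0
H: 32→52, due 86, tardiness 0
D: 52→73, due 45, tardiness 28
G: 73→96, due 113, tardiness 0
B: 96→120, due 85, tardiness 35
Sum = 0+0+0+0+0+28+0+35 = 63.

63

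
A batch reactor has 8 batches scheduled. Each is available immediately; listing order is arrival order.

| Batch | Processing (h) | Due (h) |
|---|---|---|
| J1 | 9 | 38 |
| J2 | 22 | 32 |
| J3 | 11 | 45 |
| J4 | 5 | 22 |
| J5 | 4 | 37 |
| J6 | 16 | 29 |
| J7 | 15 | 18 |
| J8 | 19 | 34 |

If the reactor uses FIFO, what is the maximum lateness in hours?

FIFO (arrival order): J1 J2 J3 J4 J5 J6 J7 J8.
J1: 0→9, due 38, lateness -29
J2: 9→31, due 32, lateness -1
J3: 31→42, due 45, lateness -3
J4: 42→47, due 22, lateness 25
J5: 47→51, due 37, lateness 14
J6: 51→67, due 29, lateness 38
J7: 67→82, due 18, lateness 64
J8: 82→101, due 34, lateness 67
Maximum = 67.

67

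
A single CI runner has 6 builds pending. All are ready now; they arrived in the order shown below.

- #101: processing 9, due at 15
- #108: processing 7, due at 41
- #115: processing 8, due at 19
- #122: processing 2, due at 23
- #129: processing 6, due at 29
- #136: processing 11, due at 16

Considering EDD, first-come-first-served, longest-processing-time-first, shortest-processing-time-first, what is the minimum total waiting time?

EDD (increasing due date): #101 #136 #115 #122 #129 #108.
#101: waits 0, runs 0→9
#136: waits 9, runs 9→20
#115: waits 20, runs 20→28
#122: waits 28, runs 28→30
#129: waits 30, runs 30→36
#108: waits 36, runs 36→43
Sum = 0+9+20+28+30+36 = 123.
FIFO (arrival order): #101 #108 #115 #122 #129 #136.
#101: waits 0, runs 0→9
#108: waits 9, runs 9→16
#115: waits 16, runs 16→24
#122: waits 24, runs 24→26
#129: waits 26, runs 26→32
#136: waits 32, runs 32→43
Sum = 0+9+16+24+26+32 = 107.
LPT (decreasing processing time): #136 #101 #115 #108 #129 #122.
#136: waits 0, runs 0→11
#101: waits 11, runs 11→20
#115: waits 20, runs 20→28
#108: waits 28, runs 28→35
#129: waits 35, runs 35→41
#122: waits 41, runs 41→43
Sum = 0+11+20+28+35+41 = 135.
SPT (increasing processing time): #122 #129 #108 #115 #101 #136.
#122: waits 0, runs 0→2
#129: waits 2, runs 2→8
#108: waits 8, runs 8→15
#115: waits 15, runs 15→23
#101: waits 23, runs 23→32
#136: waits 32, runs 32→43
Sum = 0+2+8+15+23+32 = 80.
EDD 123, FIFO 107, LPT 135, SPT 80 → minimum 80.

80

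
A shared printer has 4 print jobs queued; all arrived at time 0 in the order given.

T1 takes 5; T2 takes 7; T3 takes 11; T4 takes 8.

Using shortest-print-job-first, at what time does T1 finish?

SPT (increasing processing time): T1 T2 T4 T3.
T1: 0→5

5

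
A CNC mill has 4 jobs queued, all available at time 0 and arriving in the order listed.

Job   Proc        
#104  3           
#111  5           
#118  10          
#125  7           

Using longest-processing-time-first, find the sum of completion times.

74

LPT (decreasing processing time): #118 #125 #111 #104.
#118: 0→10
#125: 10→17
#111: 17→22
#104: 22→25
Sum = 10+17+22+25 = 74.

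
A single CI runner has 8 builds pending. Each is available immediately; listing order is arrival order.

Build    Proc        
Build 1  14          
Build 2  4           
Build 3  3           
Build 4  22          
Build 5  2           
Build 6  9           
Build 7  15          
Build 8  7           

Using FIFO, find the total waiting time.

264

FIFO (arrival order): Build 1 Build 2 Build 3 Build 4 Build 5 Build 6 Build 7 Build 8.
Build 1: waits 0, runs 0→14
Build 2: waits 14, runs 14→18
Build 3: waits 18, runs 18→21
Build 4: waits 21, runs 21→43
Build 5: waits 43, runs 43→45
Build 6: waits 45, runs 45→54
Build 7: waits 54, runs 54→69
Build 8: waits 69, runs 69→76
Sum = 0+14+18+21+43+45+54+69 = 264.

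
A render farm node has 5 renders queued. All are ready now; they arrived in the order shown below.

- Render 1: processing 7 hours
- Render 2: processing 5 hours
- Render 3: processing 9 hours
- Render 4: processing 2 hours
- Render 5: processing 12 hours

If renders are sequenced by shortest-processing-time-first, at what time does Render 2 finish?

SPT (increasing processing time): Render 4 Render 2 Render 1 Render 3 Render 5.
Render 4: 0→2
Render 2: 2→7

7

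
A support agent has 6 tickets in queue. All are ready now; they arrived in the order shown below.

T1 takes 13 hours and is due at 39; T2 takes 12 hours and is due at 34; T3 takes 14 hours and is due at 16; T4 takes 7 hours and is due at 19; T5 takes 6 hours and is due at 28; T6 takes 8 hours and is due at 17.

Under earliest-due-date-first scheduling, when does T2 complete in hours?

EDD (increasing due date): T3 T6 T4 T5 T2 T1.
T3: 0→14
T6: 14→22
T4: 22→29
T5: 29→35
T2: 35→47

47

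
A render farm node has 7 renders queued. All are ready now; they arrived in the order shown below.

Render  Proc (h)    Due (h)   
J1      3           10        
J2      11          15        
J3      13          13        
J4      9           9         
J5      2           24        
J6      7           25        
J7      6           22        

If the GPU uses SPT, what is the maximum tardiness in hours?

SPT (increasing processing time): J5 J1 J7 J6 J4 J2 J3.
J5: 0→2, due 24, tardiness 0
J1: 2→5, due 10, tardiness 0
J7: 5→11, due 22, tardiness 0
J6: 11→18, due 25, tardiness 0
J4: 18→27, due 9, tardiness 18
J2: 27→38, due 15, tardiness 23
J3: 38→51, due 13, tardiness 38
Maximum = 38.

38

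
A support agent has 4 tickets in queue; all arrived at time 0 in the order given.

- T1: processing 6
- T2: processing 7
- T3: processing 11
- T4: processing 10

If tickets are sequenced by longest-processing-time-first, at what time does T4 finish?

21

LPT (decreasing processing time): T3 T4 T2 T1.
T3: 0→11
T4: 11→21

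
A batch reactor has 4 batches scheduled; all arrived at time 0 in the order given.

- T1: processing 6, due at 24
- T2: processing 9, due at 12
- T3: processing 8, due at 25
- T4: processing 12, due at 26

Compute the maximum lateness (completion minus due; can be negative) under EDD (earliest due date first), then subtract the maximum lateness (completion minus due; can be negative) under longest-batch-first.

-2

EDD (increasing due date): T2 T1 T3 T4.
T2: 0→9, due 12, lateness -3
T1: 9→15, due 24, lateness -9
T3: 15→23, due 25, lateness -2
T4: 23→35, due 26, lateness 9
Maximum = 9.
LPT (decreasing processing time): T4 T2 T3 T1.
T4: 0→12, due 26, lateness -14
T2: 12→21, due 12, lateness 9
T3: 21→29, due 25, lateness 4
T1: 29→35, due 24, lateness 11
Maximum = 11.
Difference = 9 − 11 = -2.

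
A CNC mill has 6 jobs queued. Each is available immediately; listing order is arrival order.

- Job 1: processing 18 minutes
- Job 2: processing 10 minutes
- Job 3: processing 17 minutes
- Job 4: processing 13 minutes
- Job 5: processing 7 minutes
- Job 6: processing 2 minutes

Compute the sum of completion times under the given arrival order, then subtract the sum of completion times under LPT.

FIFO (arrival order): Job 1 Job 2 Job 3 Job 4 Job 5 Job 6.
Job 1: 0→18
Job 2: 18→28
Job 3: 28→45
Job 4: 45→58
Job 5: 58→65
Job 6: 65→67
Sum = 18+28+45+58+65+67 = 281.
LPT (decreasing processing time): Job 1 Job 3 Job 4 Job 2 Job 5 Job 6.
Job 1: 0→18
Job 3: 18→35
Job 4: 35→48
Job 2: 48→58
Job 5: 58→65
Job 6: 65→67
Sum = 18+35+48+58+65+67 = 291.
Difference = 281 − 291 = -10.

-10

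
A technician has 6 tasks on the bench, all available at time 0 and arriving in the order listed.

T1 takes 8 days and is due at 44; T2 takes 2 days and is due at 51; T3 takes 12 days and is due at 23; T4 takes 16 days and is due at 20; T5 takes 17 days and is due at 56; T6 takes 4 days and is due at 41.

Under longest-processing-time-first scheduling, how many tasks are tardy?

LPT (decreasing processing time): T5 T4 T3 T1 T6 T2.
T5: 0→17, due 56, tardiness 0
T4: 17→33, due 20, tardiness 13
T3: 33→45, due 23, tardiness 22
T1: 45→53, due 44, tardiness 9
T6: 53→57, due 41, tardiness 16
T2: 57→59, due 51, tardiness 8
Late tasks: 5.

5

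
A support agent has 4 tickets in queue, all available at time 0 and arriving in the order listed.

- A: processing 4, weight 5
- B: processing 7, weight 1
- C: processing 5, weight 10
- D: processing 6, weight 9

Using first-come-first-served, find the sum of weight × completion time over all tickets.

FIFO (arrival order): A B C D.
A: finishes 4, weight 5, w·C = 20
B: finishes 11, weight 1, w·C = 11
C: finishes 16, weight 10, w·C = 160
D: finishes 22, weight 9, w·C = 198
Sum = 20+11+160+198 = 389.

389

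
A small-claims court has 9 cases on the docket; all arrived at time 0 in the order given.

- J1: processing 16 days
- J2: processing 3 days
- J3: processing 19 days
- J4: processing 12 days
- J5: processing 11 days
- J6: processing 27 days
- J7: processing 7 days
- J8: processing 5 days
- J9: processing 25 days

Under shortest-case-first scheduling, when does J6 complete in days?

SPT (increasing processing time): J2 J8 J7 J5 J4 J1 J3 J9 J6.
J2: 0→3
J8: 3→8
J7: 8→15
J5: 15→26
J4: 26→38
J1: 38→54
J3: 54→73
J9: 73→98
J6: 98→125

125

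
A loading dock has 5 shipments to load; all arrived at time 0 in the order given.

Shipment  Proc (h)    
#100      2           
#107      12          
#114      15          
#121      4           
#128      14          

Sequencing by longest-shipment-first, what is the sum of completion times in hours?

177

LPT (decreasing processing time): #114 #128 #107 #121 #100.
#114: 0→15
#128: 15→29
#107: 29→41
#121: 41→45
#100: 45→47
Sum = 15+29+41+45+47 = 177.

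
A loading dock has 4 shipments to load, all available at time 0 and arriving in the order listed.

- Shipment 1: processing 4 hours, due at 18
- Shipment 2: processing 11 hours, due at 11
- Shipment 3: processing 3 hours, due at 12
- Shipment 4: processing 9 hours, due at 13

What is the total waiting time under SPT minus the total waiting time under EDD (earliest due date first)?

-22

SPT (increasing processing time): Shipment 3 Shipment 1 Shipment 4 Shipment 2.
Shipment 3: waits 0, runs 0→3
Shipment 1: waits 3, runs 3→7
Shipment 4: waits 7, runs 7→16
Shipment 2: waits 16, runs 16→27
Sum = 0+3+7+16 = 26.
EDD (increasing due date): Shipment 2 Shipment 3 Shipment 4 Shipment 1.
Shipment 2: waits 0, runs 0→11
Shipment 3: waits 11, runs 11→14
Shipment 4: waits 14, runs 14→23
Shipment 1: waits 23, runs 23→27
Sum = 0+11+14+23 = 48.
Difference = 26 − 48 = -22.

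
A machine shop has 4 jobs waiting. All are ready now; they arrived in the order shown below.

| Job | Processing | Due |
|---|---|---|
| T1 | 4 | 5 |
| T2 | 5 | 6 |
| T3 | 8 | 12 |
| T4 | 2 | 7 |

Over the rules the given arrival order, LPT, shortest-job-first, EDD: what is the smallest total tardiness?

13

FIFO (arrival order): T1 T2 T3 T4.
T1: 0→4, due 5, tardiness 0
T2: 4→9, due 6, tardiness 3
T3: 9→17, due 12, tardiness 5
T4: 17→19, due 7, tardiness 12
Sum = 0+3+5+12 = 20.
LPT (decreasing processing time): T3 T2 T1 T4.
T3: 0→8, due 12, tardiness 0
T2: 8→13, due 6, tardiness 7
T1: 13→17, due 5, tardiness 12
T4: 17→19, due 7, tardiness 12
Sum = 0+7+12+12 = 31.
SPT (increasing processing time): T4 T1 T2 T3.
T4: 0→2, due 7, tardiness 0
T1: 2→6, due 5, tardiness 1
T2: 6→11, due 6, tardiness 5
T3: 11→19, due 12, tardiness 7
Sum = 0+1+5+7 = 13.
EDD (increasing due date): T1 T2 T4 T3.
T1: 0→4, due 5, tardiness 0
T2: 4→9, due 6, tardiness 3
T4: 9→11, due 7, tardiness 4
T3: 11→19, due 12, tardiness 7
Sum = 0+3+4+7 = 14.
FIFO 20, LPT 31, SPT 13, EDD 14 → minimum 13.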